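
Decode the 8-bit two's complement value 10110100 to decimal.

MSB is 1, so the value is negative. Find the magnitude:
1. Invert bits:  01001011
2. Add 1:        01001100  = 76
3. Apply sign:   -76

Answer: -76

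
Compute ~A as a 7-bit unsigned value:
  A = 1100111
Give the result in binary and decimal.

Flip each bit (0->1, 1->0):
  1100111
  0011000

Answer: 0011000 (24)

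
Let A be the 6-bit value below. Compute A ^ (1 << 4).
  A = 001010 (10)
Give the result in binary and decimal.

Mask = 1 << 4 = 010000
Bit 4 of A is 0; XOR with the mask flips it to 1.
  001010
^ 010000
--------
  011010

Answer: 011010 (26)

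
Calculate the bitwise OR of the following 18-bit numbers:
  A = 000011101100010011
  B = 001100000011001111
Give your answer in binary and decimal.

Apply | to each column (1 where either bit is 1):
  000011101100010011
| 001100000011001111
--------------------
  001111101111011111

Answer: 001111101111011111 (64479)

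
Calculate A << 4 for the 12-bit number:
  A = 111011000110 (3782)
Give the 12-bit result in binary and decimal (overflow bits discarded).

Shift left by 4: drop the top 4 bit(s), append 4 zero(s) on the right.
  111011000110  ->  discard [1110], keep [11000110], append 0000
= 110001100000

Answer: 110001100000 (3168)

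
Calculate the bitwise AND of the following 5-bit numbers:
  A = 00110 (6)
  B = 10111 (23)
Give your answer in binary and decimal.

Apply & to each column (1 only where both bits are 1):
  00110
& 10111
-------
  00110

Answer: 00110 (6)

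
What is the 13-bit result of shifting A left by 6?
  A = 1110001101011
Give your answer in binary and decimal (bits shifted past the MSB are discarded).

Shift left by 6: drop the top 6 bit(s), append 6 zero(s) on the right.
  1110001101011  ->  discard [111000], keep [1101011], append 000000
= 1101011000000

Answer: 1101011000000 (6848)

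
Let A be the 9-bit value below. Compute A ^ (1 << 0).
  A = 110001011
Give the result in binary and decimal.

Mask = 1 << 0 = 000000001
Bit 0 of A is 1; XOR with the mask flips it to 0.
  110001011
^ 000000001
-----------
  110001010

Answer: 110001010 (394)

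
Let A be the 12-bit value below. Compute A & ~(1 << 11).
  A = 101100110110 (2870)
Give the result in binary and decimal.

Mask = ~(1 << 11) = 011111111111
Bit 11 of A is 1, so AND-ing with the mask clears it to 0.
  101100110110
& 011111111111
--------------
  001100110110

Answer: 001100110110 (822)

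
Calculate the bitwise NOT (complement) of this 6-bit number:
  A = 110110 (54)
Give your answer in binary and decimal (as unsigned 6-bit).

Flip each bit (0->1, 1->0):
  110110
  001001

Answer: 001001 (9)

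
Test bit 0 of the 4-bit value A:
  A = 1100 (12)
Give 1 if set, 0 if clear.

Bit 0 is the 1st from the right.
  1100
     ^
That bit is 0.

Answer: 0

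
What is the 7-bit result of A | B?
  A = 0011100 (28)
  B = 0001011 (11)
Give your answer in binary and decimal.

Apply | to each column (1 where either bit is 1):
  0011100
| 0001011
---------
  0011111

Answer: 0011111 (31)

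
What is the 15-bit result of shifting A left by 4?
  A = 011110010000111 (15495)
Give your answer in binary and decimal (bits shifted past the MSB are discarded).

Shift left by 4: drop the top 4 bit(s), append 4 zero(s) on the right.
  011110010000111  ->  discard [0111], keep [10010000111], append 0000
= 100100001110000

Answer: 100100001110000 (18544)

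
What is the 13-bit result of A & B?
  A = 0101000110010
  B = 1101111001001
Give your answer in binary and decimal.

Apply & to each column (1 only where both bits are 1):
  0101000110010
& 1101111001001
---------------
  0101000000000

Answer: 0101000000000 (2560)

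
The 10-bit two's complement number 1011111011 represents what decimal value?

MSB is 1, so the value is negative. Find the magnitude:
1. Invert bits:  0100000100
2. Add 1:        0100000101  = 261
3. Apply sign:   -261

Answer: -261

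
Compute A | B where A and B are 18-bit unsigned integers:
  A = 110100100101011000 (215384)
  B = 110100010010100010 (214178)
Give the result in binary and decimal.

Apply | to each column (1 where either bit is 1):
  110100100101011000
| 110100010010100010
--------------------
  110100110111111010

Answer: 110100110111111010 (216570)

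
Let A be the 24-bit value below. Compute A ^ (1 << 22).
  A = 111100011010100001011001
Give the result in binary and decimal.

Mask = 1 << 22 = 010000000000000000000000
Bit 22 of A is 1; XOR with the mask flips it to 0.
  111100011010100001011001
^ 010000000000000000000000
--------------------------
  101100011010100001011001

Answer: 101100011010100001011001 (11642969)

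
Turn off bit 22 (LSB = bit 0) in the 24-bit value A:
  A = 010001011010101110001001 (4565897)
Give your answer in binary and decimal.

Mask = ~(1 << 22) = 101111111111111111111111
Bit 22 of A is 1, so AND-ing with the mask clears it to 0.
  010001011010101110001001
& 101111111111111111111111
--------------------------
  000001011010101110001001

Answer: 000001011010101110001001 (371593)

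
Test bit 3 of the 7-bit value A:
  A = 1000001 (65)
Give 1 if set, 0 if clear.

Bit 3 is the 4th from the right.
  1000001
     ^
That bit is 0.

Answer: 0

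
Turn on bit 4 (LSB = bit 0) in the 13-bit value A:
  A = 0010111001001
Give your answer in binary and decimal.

Mask = 1 << 4 = 0000000010000
Bit 4 of A is 0, so OR-ing with the mask flips it to 1.
  0010111001001
| 0000000010000
---------------
  0010111011001

Answer: 0010111011001 (1497)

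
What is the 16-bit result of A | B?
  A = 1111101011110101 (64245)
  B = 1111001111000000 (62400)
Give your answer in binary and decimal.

Apply | to each column (1 where either bit is 1):
  1111101011110101
| 1111001111000000
------------------
  1111101111110101

Answer: 1111101111110101 (64501)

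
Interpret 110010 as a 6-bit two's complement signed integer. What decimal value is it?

MSB is 1, so the value is negative. Find the magnitude:
1. Invert bits:  001101
2. Add 1:        001110  = 14
3. Apply sign:   -14

Answer: -14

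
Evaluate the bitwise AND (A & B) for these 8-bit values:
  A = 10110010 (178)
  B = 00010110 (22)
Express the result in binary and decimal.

Apply & to each column (1 only where both bits are 1):
  10110010
& 00010110
----------
  00010010

Answer: 00010010 (18)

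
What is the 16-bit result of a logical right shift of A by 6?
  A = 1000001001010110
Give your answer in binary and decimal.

Logical shift right by 6: drop the bottom 6 bit(s), prepend 6 zero(s) on the left.
  1000001001010110  ->  keep [1000001001], discard [010110], prepend 000000
= 0000001000001001

Answer: 0000001000001001 (521)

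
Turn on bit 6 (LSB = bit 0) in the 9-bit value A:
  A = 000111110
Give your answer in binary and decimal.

Mask = 1 << 6 = 001000000
Bit 6 of A is 0, so OR-ing with the mask flips it to 1.
  000111110
| 001000000
-----------
  001111110

Answer: 001111110 (126)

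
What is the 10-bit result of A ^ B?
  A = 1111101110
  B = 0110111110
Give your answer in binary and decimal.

Apply ^ to each column (1 where bits differ):
  1111101110
^ 0110111110
------------
  1001010000

Answer: 1001010000 (592)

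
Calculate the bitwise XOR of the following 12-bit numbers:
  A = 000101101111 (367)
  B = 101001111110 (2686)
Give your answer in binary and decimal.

Apply ^ to each column (1 where bits differ):
  000101101111
^ 101001111110
--------------
  101100010001

Answer: 101100010001 (2833)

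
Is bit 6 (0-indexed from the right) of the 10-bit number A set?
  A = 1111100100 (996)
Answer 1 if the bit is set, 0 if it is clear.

Bit 6 is the 7th from the right.
  1111100100
     ^
That bit is 1.

Answer: 1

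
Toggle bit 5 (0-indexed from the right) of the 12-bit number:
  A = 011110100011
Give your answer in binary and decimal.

Mask = 1 << 5 = 000000100000
Bit 5 of A is 1; XOR with the mask flips it to 0.
  011110100011
^ 000000100000
--------------
  011110000011

Answer: 011110000011 (1923)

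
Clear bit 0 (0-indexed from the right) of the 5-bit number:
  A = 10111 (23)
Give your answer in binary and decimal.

Mask = ~(1 << 0) = 11110
Bit 0 of A is 1, so AND-ing with the mask clears it to 0.
  10111
& 11110
-------
  10110

Answer: 10110 (22)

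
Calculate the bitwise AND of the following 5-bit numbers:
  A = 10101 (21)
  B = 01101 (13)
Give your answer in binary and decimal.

Apply & to each column (1 only where both bits are 1):
  10101
& 01101
-------
  00101

Answer: 00101 (5)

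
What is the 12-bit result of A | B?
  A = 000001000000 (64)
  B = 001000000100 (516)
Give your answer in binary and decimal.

Apply | to each column (1 where either bit is 1):
  000001000000
| 001000000100
--------------
  001001000100

Answer: 001001000100 (580)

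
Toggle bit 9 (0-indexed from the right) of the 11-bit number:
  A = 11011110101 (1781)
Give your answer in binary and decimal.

Mask = 1 << 9 = 01000000000
Bit 9 of A is 1; XOR with the mask flips it to 0.
  11011110101
^ 01000000000
-------------
  10011110101

Answer: 10011110101 (1269)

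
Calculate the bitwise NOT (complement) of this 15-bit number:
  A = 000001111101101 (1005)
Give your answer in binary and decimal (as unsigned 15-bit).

Flip each bit (0->1, 1->0):
  000001111101101
  111110000010010

Answer: 111110000010010 (31762)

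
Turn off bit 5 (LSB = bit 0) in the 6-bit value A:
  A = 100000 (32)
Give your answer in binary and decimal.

Mask = ~(1 << 5) = 011111
Bit 5 of A is 1, so AND-ing with the mask clears it to 0.
  100000
& 011111
--------
  000000

Answer: 000000 (0)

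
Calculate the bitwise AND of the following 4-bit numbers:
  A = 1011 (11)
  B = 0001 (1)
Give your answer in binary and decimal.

Apply & to each column (1 only where both bits are 1):
  1011
& 0001
------
  0001

Answer: 0001 (1)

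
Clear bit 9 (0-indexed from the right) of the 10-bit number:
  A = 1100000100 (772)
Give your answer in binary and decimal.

Mask = ~(1 << 9) = 0111111111
Bit 9 of A is 1, so AND-ing with the mask clears it to 0.
  1100000100
& 0111111111
------------
  0100000100

Answer: 0100000100 (260)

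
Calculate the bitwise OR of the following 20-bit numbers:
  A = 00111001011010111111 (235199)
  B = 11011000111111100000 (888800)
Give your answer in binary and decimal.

Apply | to each column (1 where either bit is 1):
  00111001011010111111
| 11011000111111100000
----------------------
  11111001111111111111

Answer: 11111001111111111111 (1023999)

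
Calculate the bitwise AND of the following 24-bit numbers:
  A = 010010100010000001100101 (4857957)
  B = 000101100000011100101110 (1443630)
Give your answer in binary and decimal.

Apply & to each column (1 only where both bits are 1):
  010010100010000001100101
& 000101100000011100101110
--------------------------
  000000100000000000100100

Answer: 000000100000000000100100 (131108)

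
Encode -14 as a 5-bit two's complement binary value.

1. Binary of +14:  01110
2. Invert bits:     10001
3. Add 1:           10010

Answer: 10010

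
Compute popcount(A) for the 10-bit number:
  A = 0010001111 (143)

0010001111
1-bits at positions (from bit 0 = LSB): 0, 1, 2, 3, 7
Count = 5

Answer: 5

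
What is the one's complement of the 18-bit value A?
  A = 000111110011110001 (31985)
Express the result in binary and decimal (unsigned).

Flip each bit (0->1, 1->0):
  000111110011110001
  111000001100001110

Answer: 111000001100001110 (230158)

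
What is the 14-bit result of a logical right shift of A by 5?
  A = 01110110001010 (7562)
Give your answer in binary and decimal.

Logical shift right by 5: drop the bottom 5 bit(s), prepend 5 zero(s) on the left.
  01110110001010  ->  keep [011101100], discard [01010], prepend 00000
= 00000011101100

Answer: 00000011101100 (236)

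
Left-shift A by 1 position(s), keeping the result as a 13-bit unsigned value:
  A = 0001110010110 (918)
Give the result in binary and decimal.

Shift left by 1: drop the top 1 bit(s), append 1 zero(s) on the right.
  0001110010110  ->  discard [0], keep [001110010110], append 0
= 0011100101100

Answer: 0011100101100 (1836)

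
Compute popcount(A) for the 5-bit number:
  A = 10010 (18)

10010
1-bits at positions (from bit 0 = LSB): 1, 4
Count = 2

Answer: 2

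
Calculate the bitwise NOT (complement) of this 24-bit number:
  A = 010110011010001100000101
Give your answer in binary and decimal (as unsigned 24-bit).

Flip each bit (0->1, 1->0):
  010110011010001100000101
  101001100101110011111010

Answer: 101001100101110011111010 (10902778)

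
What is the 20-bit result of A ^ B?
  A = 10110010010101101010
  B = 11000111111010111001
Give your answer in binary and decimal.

Apply ^ to each column (1 where bits differ):
  10110010010101101010
^ 11000111111010111001
----------------------
  01110101101111010011

Answer: 01110101101111010011 (482259)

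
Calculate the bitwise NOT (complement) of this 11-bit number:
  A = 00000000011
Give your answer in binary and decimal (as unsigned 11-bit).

Flip each bit (0->1, 1->0):
  00000000011
  11111111100

Answer: 11111111100 (2044)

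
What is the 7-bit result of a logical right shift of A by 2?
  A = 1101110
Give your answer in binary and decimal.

Logical shift right by 2: drop the bottom 2 bit(s), prepend 2 zero(s) on the left.
  1101110  ->  keep [11011], discard [10], prepend 00
= 0011011

Answer: 0011011 (27)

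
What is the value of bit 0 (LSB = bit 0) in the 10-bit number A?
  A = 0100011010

Bit 0 is the 1st from the right.
  0100011010
           ^
That bit is 0.

Answer: 0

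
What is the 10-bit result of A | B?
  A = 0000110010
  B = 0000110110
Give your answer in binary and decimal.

Apply | to each column (1 where either bit is 1):
  0000110010
| 0000110110
------------
  0000110110

Answer: 0000110110 (54)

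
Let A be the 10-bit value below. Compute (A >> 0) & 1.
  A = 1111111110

Bit 0 is the 1st from the right.
  1111111110
           ^
That bit is 0.

Answer: 0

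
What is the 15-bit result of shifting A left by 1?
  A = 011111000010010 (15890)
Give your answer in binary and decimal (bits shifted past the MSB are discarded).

Shift left by 1: drop the top 1 bit(s), append 1 zero(s) on the right.
  011111000010010  ->  discard [0], keep [11111000010010], append 0
= 111110000100100

Answer: 111110000100100 (31780)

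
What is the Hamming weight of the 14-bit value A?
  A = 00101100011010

00101100011010
1-bits at positions (from bit 0 = LSB): 1, 3, 4, 8, 9, 11
Count = 6

Answer: 6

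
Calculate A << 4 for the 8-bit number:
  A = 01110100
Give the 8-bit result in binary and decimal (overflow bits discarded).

Shift left by 4: drop the top 4 bit(s), append 4 zero(s) on the right.
  01110100  ->  discard [0111], keep [0100], append 0000
= 01000000

Answer: 01000000 (64)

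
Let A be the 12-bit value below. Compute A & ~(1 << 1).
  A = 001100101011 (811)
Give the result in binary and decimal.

Mask = ~(1 << 1) = 111111111101
Bit 1 of A is 1, so AND-ing with the mask clears it to 0.
  001100101011
& 111111111101
--------------
  001100101001

Answer: 001100101001 (809)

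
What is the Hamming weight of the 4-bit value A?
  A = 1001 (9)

1001
1-bits at positions (from bit 0 = LSB): 0, 3
Count = 2

Answer: 2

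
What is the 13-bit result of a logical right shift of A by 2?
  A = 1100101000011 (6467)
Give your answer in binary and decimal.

Logical shift right by 2: drop the bottom 2 bit(s), prepend 2 zero(s) on the left.
  1100101000011  ->  keep [11001010000], discard [11], prepend 00
= 0011001010000

Answer: 0011001010000 (1616)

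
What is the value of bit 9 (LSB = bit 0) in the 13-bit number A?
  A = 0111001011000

Bit 9 is the 10th from the right.
  0111001011000
     ^
That bit is 1.

Answer: 1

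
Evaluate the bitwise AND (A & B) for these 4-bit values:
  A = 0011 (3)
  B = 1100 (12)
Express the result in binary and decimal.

Apply & to each column (1 only where both bits are 1):
  0011
& 1100
------
  0000

Answer: 0000 (0)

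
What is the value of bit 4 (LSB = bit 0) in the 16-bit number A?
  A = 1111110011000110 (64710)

Bit 4 is the 5th from the right.
  1111110011000110
             ^
That bit is 0.

Answer: 0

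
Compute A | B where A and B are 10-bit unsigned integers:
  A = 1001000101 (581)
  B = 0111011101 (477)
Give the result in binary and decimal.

Apply | to each column (1 where either bit is 1):
  1001000101
| 0111011101
------------
  1111011101

Answer: 1111011101 (989)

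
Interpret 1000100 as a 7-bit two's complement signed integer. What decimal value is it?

MSB is 1, so the value is negative. Find the magnitude:
1. Invert bits:  0111011
2. Add 1:        0111100  = 60
3. Apply sign:   -60

Answer: -60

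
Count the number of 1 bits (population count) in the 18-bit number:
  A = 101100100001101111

101100100001101111
1-bits at positions (from bit 0 = LSB): 0, 1, 2, 3, 5, 6, 11, 14, 15, 17
Count = 10

Answer: 10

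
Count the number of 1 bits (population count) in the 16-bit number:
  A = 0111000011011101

0111000011011101
1-bits at positions (from bit 0 = LSB): 0, 2, 3, 4, 6, 7, 12, 13, 14
Count = 9

Answer: 9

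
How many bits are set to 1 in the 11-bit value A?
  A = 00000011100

00000011100
1-bits at positions (from bit 0 = LSB): 2, 3, 4
Count = 3

Answer: 3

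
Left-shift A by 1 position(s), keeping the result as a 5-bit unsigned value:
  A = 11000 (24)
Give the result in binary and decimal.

Shift left by 1: drop the top 1 bit(s), append 1 zero(s) on the right.
  11000  ->  discard [1], keep [1000], append 0
= 10000

Answer: 10000 (16)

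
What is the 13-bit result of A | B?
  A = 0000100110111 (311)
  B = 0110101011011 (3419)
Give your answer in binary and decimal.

Apply | to each column (1 where either bit is 1):
  0000100110111
| 0110101011011
---------------
  0110101111111

Answer: 0110101111111 (3455)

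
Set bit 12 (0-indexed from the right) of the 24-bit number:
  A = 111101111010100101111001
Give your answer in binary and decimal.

Mask = 1 << 12 = 000000000001000000000000
Bit 12 of A is 0, so OR-ing with the mask flips it to 1.
  111101111010100101111001
| 000000000001000000000000
--------------------------
  111101111011100101111001

Answer: 111101111011100101111001 (16234873)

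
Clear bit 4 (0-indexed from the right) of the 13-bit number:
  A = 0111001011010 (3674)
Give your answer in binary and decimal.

Mask = ~(1 << 4) = 1111111101111
Bit 4 of A is 1, so AND-ing with the mask clears it to 0.
  0111001011010
& 1111111101111
---------------
  0111001001010

Answer: 0111001001010 (3658)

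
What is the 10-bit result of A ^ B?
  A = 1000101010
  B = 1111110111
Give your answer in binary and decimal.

Apply ^ to each column (1 where bits differ):
  1000101010
^ 1111110111
------------
  0111011101

Answer: 0111011101 (477)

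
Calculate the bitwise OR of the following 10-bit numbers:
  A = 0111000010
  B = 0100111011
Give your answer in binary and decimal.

Apply | to each column (1 where either bit is 1):
  0111000010
| 0100111011
------------
  0111111011

Answer: 0111111011 (507)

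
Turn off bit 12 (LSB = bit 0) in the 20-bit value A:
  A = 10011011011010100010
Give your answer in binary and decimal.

Mask = ~(1 << 12) = 11111110111111111111
Bit 12 of A is 1, so AND-ing with the mask clears it to 0.
  10011011011010100010
& 11111110111111111111
----------------------
  10011010011010100010

Answer: 10011010011010100010 (632482)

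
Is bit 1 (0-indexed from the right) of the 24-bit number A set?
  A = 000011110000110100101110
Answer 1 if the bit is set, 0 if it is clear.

Bit 1 is the 2nd from the right.
  000011110000110100101110
                        ^
That bit is 1.

Answer: 1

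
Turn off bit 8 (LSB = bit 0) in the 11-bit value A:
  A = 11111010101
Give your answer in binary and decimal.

Mask = ~(1 << 8) = 11011111111
Bit 8 of A is 1, so AND-ing with the mask clears it to 0.
  11111010101
& 11011111111
-------------
  11011010101

Answer: 11011010101 (1749)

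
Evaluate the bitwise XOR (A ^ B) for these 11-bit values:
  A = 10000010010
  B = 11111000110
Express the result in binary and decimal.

Apply ^ to each column (1 where bits differ):
  10000010010
^ 11111000110
-------------
  01111010100

Answer: 01111010100 (980)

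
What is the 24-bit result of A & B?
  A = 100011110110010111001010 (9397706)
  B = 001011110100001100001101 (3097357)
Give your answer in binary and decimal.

Apply & to each column (1 only where both bits are 1):
  100011110110010111001010
& 001011110100001100001101
--------------------------
  000011110100000100001000

Answer: 000011110100000100001000 (999688)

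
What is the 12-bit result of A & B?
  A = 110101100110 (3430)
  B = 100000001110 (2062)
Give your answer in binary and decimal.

Apply & to each column (1 only where both bits are 1):
  110101100110
& 100000001110
--------------
  100000000110

Answer: 100000000110 (2054)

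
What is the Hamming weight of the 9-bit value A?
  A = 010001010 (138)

010001010
1-bits at positions (from bit 0 = LSB): 1, 3, 7
Count = 3

Answer: 3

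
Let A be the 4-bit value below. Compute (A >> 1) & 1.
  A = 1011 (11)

Bit 1 is the 2nd from the right.
  1011
    ^
That bit is 1.

Answer: 1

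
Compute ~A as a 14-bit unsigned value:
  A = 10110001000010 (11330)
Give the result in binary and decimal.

Flip each bit (0->1, 1->0):
  10110001000010
  01001110111101

Answer: 01001110111101 (5053)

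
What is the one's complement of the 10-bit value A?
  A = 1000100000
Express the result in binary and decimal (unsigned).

Flip each bit (0->1, 1->0):
  1000100000
  0111011111

Answer: 0111011111 (479)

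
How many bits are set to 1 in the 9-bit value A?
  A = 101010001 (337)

101010001
1-bits at positions (from bit 0 = LSB): 0, 4, 6, 8
Count = 4

Answer: 4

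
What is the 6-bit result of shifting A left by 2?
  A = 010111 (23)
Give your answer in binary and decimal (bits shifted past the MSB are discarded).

Shift left by 2: drop the top 2 bit(s), append 2 zero(s) on the right.
  010111  ->  discard [01], keep [0111], append 00
= 011100

Answer: 011100 (28)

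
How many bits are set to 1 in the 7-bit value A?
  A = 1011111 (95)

1011111
1-bits at positions (from bit 0 = LSB): 0, 1, 2, 3, 4, 6
Count = 6

Answer: 6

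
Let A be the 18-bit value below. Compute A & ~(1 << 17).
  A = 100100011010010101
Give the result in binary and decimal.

Mask = ~(1 << 17) = 011111111111111111
Bit 17 of A is 1, so AND-ing with the mask clears it to 0.
  100100011010010101
& 011111111111111111
--------------------
  000100011010010101

Answer: 000100011010010101 (18069)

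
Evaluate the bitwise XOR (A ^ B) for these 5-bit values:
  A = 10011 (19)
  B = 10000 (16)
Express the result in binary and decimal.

Apply ^ to each column (1 where bits differ):
  10011
^ 10000
-------
  00011

Answer: 00011 (3)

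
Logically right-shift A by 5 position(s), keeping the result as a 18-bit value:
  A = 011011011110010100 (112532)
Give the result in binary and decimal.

Logical shift right by 5: drop the bottom 5 bit(s), prepend 5 zero(s) on the left.
  011011011110010100  ->  keep [0110110111100], discard [10100], prepend 00000
= 000000110110111100

Answer: 000000110110111100 (3516)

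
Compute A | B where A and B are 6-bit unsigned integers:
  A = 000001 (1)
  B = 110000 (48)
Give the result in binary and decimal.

Apply | to each column (1 where either bit is 1):
  000001
| 110000
--------
  110001

Answer: 110001 (49)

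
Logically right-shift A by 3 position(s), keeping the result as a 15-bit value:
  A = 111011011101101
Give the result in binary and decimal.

Logical shift right by 3: drop the bottom 3 bit(s), prepend 3 zero(s) on the left.
  111011011101101  ->  keep [111011011101], discard [101], prepend 000
= 000111011011101

Answer: 000111011011101 (3805)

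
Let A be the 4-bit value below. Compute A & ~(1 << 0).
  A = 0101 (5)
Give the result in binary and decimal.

Mask = ~(1 << 0) = 1110
Bit 0 of A is 1, so AND-ing with the mask clears it to 0.
  0101
& 1110
------
  0100

Answer: 0100 (4)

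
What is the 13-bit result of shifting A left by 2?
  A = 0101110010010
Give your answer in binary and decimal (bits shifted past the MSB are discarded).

Shift left by 2: drop the top 2 bit(s), append 2 zero(s) on the right.
  0101110010010  ->  discard [01], keep [01110010010], append 00
= 0111001001000

Answer: 0111001001000 (3656)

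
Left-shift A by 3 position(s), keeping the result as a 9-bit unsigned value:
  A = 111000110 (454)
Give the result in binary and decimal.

Shift left by 3: drop the top 3 bit(s), append 3 zero(s) on the right.
  111000110  ->  discard [111], keep [000110], append 000
= 000110000

Answer: 000110000 (48)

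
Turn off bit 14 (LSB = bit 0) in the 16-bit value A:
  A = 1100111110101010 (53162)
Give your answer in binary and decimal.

Mask = ~(1 << 14) = 1011111111111111
Bit 14 of A is 1, so AND-ing with the mask clears it to 0.
  1100111110101010
& 1011111111111111
------------------
  1000111110101010

Answer: 1000111110101010 (36778)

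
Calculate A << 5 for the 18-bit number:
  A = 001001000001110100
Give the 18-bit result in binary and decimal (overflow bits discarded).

Shift left by 5: drop the top 5 bit(s), append 5 zero(s) on the right.
  001001000001110100  ->  discard [00100], keep [1000001110100], append 00000
= 100000111010000000

Answer: 100000111010000000 (134784)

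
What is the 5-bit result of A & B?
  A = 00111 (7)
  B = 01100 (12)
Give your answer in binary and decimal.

Apply & to each column (1 only where both bits are 1):
  00111
& 01100
-------
  00100

Answer: 00100 (4)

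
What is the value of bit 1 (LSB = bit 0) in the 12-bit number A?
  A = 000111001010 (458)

Bit 1 is the 2nd from the right.
  000111001010
            ^
That bit is 1.

Answer: 1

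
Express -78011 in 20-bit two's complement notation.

1. Binary of +78011:  00010011000010111011
2. Invert bits:     11101100111101000100
3. Add 1:           11101100111101000101

Answer: 11101100111101000101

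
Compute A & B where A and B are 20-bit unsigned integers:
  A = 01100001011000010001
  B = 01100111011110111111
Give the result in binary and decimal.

Apply & to each column (1 only where both bits are 1):
  01100001011000010001
& 01100111011110111111
----------------------
  01100001011000010001

Answer: 01100001011000010001 (398865)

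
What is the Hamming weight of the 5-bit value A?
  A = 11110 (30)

11110
1-bits at positions (from bit 0 = LSB): 1, 2, 3, 4
Count = 4

Answer: 4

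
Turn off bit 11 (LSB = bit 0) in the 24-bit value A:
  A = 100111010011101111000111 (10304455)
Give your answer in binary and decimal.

Mask = ~(1 << 11) = 111111111111011111111111
Bit 11 of A is 1, so AND-ing with the mask clears it to 0.
  100111010011101111000111
& 111111111111011111111111
--------------------------
  100111010011001111000111

Answer: 100111010011001111000111 (10302407)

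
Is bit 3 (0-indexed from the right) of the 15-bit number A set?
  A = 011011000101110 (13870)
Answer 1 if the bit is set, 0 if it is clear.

Bit 3 is the 4th from the right.
  011011000101110
             ^
That bit is 1.

Answer: 1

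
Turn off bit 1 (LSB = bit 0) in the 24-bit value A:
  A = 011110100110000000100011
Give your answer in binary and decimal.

Mask = ~(1 << 1) = 111111111111111111111101
Bit 1 of A is 1, so AND-ing with the mask clears it to 0.
  011110100110000000100011
& 111111111111111111111101
--------------------------
  011110100110000000100001

Answer: 011110100110000000100001 (8020001)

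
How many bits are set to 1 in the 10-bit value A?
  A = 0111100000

0111100000
1-bits at positions (from bit 0 = LSB): 5, 6, 7, 8
Count = 4

Answer: 4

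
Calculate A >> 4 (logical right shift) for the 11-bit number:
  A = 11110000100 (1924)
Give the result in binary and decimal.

Logical shift right by 4: drop the bottom 4 bit(s), prepend 4 zero(s) on the left.
  11110000100  ->  keep [1111000], discard [0100], prepend 0000
= 00001111000

Answer: 00001111000 (120)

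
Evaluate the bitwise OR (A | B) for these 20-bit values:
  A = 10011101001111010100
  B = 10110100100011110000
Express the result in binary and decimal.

Apply | to each column (1 where either bit is 1):
  10011101001111010100
| 10110100100011110000
----------------------
  10111101101111110100

Answer: 10111101101111110100 (777204)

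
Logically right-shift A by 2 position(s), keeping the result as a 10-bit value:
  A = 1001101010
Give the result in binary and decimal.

Logical shift right by 2: drop the bottom 2 bit(s), prepend 2 zero(s) on the left.
  1001101010  ->  keep [10011010], discard [10], prepend 00
= 0010011010

Answer: 0010011010 (154)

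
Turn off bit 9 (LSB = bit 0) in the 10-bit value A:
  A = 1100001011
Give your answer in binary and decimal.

Mask = ~(1 << 9) = 0111111111
Bit 9 of A is 1, so AND-ing with the mask clears it to 0.
  1100001011
& 0111111111
------------
  0100001011

Answer: 0100001011 (267)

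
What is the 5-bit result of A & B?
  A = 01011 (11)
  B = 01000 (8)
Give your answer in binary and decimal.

Apply & to each column (1 only where both bits are 1):
  01011
& 01000
-------
  01000

Answer: 01000 (8)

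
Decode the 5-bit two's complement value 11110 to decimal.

MSB is 1, so the value is negative. Find the magnitude:
1. Invert bits:  00001
2. Add 1:        00010  = 2
3. Apply sign:   -2

Answer: -2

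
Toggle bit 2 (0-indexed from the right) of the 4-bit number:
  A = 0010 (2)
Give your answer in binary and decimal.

Mask = 1 << 2 = 0100
Bit 2 of A is 0; XOR with the mask flips it to 1.
  0010
^ 0100
------
  0110

Answer: 0110 (6)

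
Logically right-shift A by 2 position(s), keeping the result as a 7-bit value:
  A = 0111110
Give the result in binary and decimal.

Logical shift right by 2: drop the bottom 2 bit(s), prepend 2 zero(s) on the left.
  0111110  ->  keep [01111], discard [10], prepend 00
= 0001111

Answer: 0001111 (15)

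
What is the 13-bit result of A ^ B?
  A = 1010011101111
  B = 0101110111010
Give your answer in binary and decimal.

Apply ^ to each column (1 where bits differ):
  1010011101111
^ 0101110111010
---------------
  1111101010101

Answer: 1111101010101 (8021)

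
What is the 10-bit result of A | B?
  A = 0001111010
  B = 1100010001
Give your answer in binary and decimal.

Apply | to each column (1 where either bit is 1):
  0001111010
| 1100010001
------------
  1101111011

Answer: 1101111011 (891)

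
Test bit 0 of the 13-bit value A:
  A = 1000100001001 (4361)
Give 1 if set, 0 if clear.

Bit 0 is the 1st from the right.
  1000100001001
              ^
That bit is 1.

Answer: 1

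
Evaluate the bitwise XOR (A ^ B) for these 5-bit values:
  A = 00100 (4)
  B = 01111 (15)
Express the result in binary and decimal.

Apply ^ to each column (1 where bits differ):
  00100
^ 01111
-------
  01011

Answer: 01011 (11)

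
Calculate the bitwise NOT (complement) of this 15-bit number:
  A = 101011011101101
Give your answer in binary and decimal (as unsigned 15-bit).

Flip each bit (0->1, 1->0):
  101011011101101
  010100100010010

Answer: 010100100010010 (10514)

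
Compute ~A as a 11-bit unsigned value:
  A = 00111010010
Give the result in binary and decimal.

Flip each bit (0->1, 1->0):
  00111010010
  11000101101

Answer: 11000101101 (1581)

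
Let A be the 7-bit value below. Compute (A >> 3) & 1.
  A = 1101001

Bit 3 is the 4th from the right.
  1101001
     ^
That bit is 1.

Answer: 1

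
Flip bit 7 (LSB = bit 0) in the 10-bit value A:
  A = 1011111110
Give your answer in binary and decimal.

Mask = 1 << 7 = 0010000000
Bit 7 of A is 1; XOR with the mask flips it to 0.
  1011111110
^ 0010000000
------------
  1001111110

Answer: 1001111110 (638)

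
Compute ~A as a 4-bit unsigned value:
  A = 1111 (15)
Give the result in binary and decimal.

Flip each bit (0->1, 1->0):
  1111
  0000

Answer: 0000 (0)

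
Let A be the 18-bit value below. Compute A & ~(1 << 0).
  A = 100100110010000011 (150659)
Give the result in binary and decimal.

Mask = ~(1 << 0) = 111111111111111110
Bit 0 of A is 1, so AND-ing with the mask clears it to 0.
  100100110010000011
& 111111111111111110
--------------------
  100100110010000010

Answer: 100100110010000010 (150658)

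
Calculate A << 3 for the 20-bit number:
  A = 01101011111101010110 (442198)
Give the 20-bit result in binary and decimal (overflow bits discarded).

Shift left by 3: drop the top 3 bit(s), append 3 zero(s) on the right.
  01101011111101010110  ->  discard [011], keep [01011111101010110], append 000
= 01011111101010110000

Answer: 01011111101010110000 (391856)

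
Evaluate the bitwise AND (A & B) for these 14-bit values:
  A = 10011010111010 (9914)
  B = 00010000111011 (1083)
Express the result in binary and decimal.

Apply & to each column (1 only where both bits are 1):
  10011010111010
& 00010000111011
----------------
  00010000111010

Answer: 00010000111010 (1082)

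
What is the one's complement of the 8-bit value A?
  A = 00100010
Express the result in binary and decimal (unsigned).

Flip each bit (0->1, 1->0):
  00100010
  11011101

Answer: 11011101 (221)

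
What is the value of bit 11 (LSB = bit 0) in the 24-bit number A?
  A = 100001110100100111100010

Bit 11 is the 12th from the right.
  100001110100100111100010
              ^
That bit is 1.

Answer: 1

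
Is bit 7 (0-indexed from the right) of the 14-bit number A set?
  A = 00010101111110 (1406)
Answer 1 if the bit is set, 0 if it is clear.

Bit 7 is the 8th from the right.
  00010101111110
        ^
That bit is 0.

Answer: 0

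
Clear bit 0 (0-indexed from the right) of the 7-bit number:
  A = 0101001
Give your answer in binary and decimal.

Mask = ~(1 << 0) = 1111110
Bit 0 of A is 1, so AND-ing with the mask clears it to 0.
  0101001
& 1111110
---------
  0101000

Answer: 0101000 (40)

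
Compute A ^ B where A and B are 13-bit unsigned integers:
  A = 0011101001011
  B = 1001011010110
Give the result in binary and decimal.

Apply ^ to each column (1 where bits differ):
  0011101001011
^ 1001011010110
---------------
  1010110011101

Answer: 1010110011101 (5533)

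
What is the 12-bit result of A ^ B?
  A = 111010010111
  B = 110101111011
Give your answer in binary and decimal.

Apply ^ to each column (1 where bits differ):
  111010010111
^ 110101111011
--------------
  001111101100

Answer: 001111101100 (1004)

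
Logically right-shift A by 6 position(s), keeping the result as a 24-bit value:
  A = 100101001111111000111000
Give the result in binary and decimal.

Logical shift right by 6: drop the bottom 6 bit(s), prepend 6 zero(s) on the left.
  100101001111111000111000  ->  keep [100101001111111000], discard [111000], prepend 000000
= 000000100101001111111000

Answer: 000000100101001111111000 (152568)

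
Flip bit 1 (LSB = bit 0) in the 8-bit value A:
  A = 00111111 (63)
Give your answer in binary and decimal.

Mask = 1 << 1 = 00000010
Bit 1 of A is 1; XOR with the mask flips it to 0.
  00111111
^ 00000010
----------
  00111101

Answer: 00111101 (61)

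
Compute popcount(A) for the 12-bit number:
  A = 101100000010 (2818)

101100000010
1-bits at positions (from bit 0 = LSB): 1, 8, 9, 11
Count = 4

Answer: 4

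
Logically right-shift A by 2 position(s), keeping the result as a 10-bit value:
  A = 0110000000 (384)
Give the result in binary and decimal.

Logical shift right by 2: drop the bottom 2 bit(s), prepend 2 zero(s) on the left.
  0110000000  ->  keep [01100000], discard [00], prepend 00
= 0001100000

Answer: 0001100000 (96)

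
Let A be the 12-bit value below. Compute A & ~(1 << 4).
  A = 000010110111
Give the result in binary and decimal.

Mask = ~(1 << 4) = 111111101111
Bit 4 of A is 1, so AND-ing with the mask clears it to 0.
  000010110111
& 111111101111
--------------
  000010100111

Answer: 000010100111 (167)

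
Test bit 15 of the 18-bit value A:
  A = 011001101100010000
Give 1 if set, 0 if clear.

Bit 15 is the 16th from the right.
  011001101100010000
    ^
That bit is 1.

Answer: 1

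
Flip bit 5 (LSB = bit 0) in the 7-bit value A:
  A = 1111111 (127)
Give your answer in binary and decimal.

Mask = 1 << 5 = 0100000
Bit 5 of A is 1; XOR with the mask flips it to 0.
  1111111
^ 0100000
---------
  1011111

Answer: 1011111 (95)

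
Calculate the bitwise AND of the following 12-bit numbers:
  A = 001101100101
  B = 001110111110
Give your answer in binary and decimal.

Apply & to each column (1 only where both bits are 1):
  001101100101
& 001110111110
--------------
  001100100100

Answer: 001100100100 (804)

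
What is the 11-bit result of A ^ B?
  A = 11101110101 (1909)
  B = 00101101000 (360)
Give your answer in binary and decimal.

Apply ^ to each column (1 where bits differ):
  11101110101
^ 00101101000
-------------
  11000011101

Answer: 11000011101 (1565)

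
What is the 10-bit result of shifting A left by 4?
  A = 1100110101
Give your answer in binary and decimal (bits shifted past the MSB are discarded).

Shift left by 4: drop the top 4 bit(s), append 4 zero(s) on the right.
  1100110101  ->  discard [1100], keep [110101], append 0000
= 1101010000

Answer: 1101010000 (848)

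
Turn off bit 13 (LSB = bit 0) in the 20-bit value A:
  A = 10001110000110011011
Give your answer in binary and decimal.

Mask = ~(1 << 13) = 11111101111111111111
Bit 13 of A is 1, so AND-ing with the mask clears it to 0.
  10001110000110011011
& 11111101111111111111
----------------------
  10001100000110011011

Answer: 10001100000110011011 (573851)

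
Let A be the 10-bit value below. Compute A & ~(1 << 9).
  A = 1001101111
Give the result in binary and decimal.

Mask = ~(1 << 9) = 0111111111
Bit 9 of A is 1, so AND-ing with the mask clears it to 0.
  1001101111
& 0111111111
------------
  0001101111

Answer: 0001101111 (111)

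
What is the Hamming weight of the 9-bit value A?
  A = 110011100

110011100
1-bits at positions (from bit 0 = LSB): 2, 3, 4, 7, 8
Count = 5

Answer: 5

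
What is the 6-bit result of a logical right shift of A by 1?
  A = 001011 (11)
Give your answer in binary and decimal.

Logical shift right by 1: drop the bottom 1 bit(s), prepend 1 zero(s) on the left.
  001011  ->  keep [00101], discard [1], prepend 0
= 000101

Answer: 000101 (5)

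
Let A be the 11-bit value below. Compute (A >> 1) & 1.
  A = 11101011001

Bit 1 is the 2nd from the right.
  11101011001
           ^
That bit is 0.

Answer: 0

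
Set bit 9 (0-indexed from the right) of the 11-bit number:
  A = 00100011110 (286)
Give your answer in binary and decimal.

Mask = 1 << 9 = 01000000000
Bit 9 of A is 0, so OR-ing with the mask flips it to 1.
  00100011110
| 01000000000
-------------
  01100011110

Answer: 01100011110 (798)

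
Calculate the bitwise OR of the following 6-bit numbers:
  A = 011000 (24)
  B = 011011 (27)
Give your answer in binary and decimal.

Apply | to each column (1 where either bit is 1):
  011000
| 011011
--------
  011011

Answer: 011011 (27)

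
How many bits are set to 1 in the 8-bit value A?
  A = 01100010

01100010
1-bits at positions (from bit 0 = LSB): 1, 5, 6
Count = 3

Answer: 3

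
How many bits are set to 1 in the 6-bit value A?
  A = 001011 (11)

001011
1-bits at positions (from bit 0 = LSB): 0, 1, 3
Count = 3

Answer: 3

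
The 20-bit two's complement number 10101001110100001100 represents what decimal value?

MSB is 1, so the value is negative. Find the magnitude:
1. Invert bits:  01010110001011110011
2. Add 1:        01010110001011110100  = 353012
3. Apply sign:   -353012

Answer: -353012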